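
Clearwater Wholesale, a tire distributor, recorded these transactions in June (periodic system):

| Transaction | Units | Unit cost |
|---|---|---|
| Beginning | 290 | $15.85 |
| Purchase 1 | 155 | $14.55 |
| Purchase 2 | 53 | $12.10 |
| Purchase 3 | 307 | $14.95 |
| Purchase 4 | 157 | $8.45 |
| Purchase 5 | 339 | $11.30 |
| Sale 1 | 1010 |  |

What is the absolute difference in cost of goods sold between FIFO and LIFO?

FIFO COGS: 290 @ $15.85 + 155 @ $14.55 + 53 @ $12.10 + 307 @ $14.95 + 157 @ $8.45 + 48 @ $11.30 = $13,951.75
LIFO COGS: 339 @ $11.30 + 157 @ $8.45 + 307 @ $14.95 + 53 @ $12.10 + 154 @ $14.55 = $12,629.00
Difference = |$13,951.75 − $12,629.00| = $1,322.75

$1,322.75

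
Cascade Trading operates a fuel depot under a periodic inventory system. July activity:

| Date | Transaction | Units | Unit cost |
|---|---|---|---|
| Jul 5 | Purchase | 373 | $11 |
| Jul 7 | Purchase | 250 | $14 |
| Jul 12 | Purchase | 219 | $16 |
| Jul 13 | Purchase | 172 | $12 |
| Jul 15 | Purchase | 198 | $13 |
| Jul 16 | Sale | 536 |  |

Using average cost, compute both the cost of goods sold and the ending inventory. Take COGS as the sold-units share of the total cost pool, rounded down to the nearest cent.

COGS = $6,963.13; ending inventory = $8,781.87

Jul 16, sell 536: 536/1212 × $15,745.00 → $6,963.13
Ending inventory (cost pool remaining) = $8,781.87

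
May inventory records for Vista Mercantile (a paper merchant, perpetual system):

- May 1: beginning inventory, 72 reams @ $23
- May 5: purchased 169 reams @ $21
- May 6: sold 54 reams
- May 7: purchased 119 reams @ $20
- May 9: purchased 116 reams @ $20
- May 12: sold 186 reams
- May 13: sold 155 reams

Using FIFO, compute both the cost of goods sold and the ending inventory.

May 6, 54 sold [FIFO — oldest first]: 54 @ $23 = $1,242
May 12, 186 sold [FIFO — oldest first]: 18 @ $23 + 168 @ $21 = $3,942
May 13, 155 sold [FIFO — oldest first]: 1 @ $21 + 119 @ $20 + 35 @ $20 = $3,101
Total COGS = $1,242 + $3,942 + $3,101 = $8,285
Ending inventory: 81 @ $20 = $1,620

COGS = $8,285; ending inventory = $1,620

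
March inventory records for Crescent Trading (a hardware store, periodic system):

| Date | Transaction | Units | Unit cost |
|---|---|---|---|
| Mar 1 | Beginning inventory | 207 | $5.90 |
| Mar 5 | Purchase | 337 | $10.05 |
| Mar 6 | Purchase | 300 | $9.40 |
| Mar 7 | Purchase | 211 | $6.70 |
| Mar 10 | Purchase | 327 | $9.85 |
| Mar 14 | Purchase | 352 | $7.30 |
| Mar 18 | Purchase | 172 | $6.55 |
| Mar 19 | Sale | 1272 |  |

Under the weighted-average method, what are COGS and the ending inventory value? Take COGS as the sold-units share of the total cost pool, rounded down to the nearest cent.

Mar 19, sell 1272: 1272/1906 × $15,759.00 → $10,517.02
Ending inventory (cost pool remaining) = $5,241.98

COGS = $10,517.02; ending inventory = $5,241.98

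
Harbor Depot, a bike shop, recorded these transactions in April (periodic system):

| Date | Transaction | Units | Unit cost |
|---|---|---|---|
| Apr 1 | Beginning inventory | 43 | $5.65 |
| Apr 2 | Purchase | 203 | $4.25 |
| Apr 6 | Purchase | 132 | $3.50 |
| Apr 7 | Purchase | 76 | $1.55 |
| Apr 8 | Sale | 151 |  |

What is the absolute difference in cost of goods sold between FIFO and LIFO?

$321.65

FIFO COGS: 43 @ $5.65 + 108 @ $4.25 = $701.95
LIFO COGS: 76 @ $1.55 + 75 @ $3.50 = $380.30
Difference = |$701.95 − $380.30| = $321.65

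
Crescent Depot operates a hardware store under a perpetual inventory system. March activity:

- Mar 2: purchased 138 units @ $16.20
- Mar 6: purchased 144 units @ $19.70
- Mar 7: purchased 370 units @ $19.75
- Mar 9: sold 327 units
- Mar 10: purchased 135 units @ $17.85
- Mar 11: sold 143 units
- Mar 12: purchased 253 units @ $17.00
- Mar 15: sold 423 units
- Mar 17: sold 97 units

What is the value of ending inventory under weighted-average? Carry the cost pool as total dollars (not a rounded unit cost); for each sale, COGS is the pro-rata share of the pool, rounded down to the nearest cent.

After Mar 2: 138 on hand, pool $2,235.60 (≈ $16.2000 each)
After Mar 6: 282 on hand, pool $5,072.40 (≈ $17.9872 each)
After Mar 7: 652 on hand, pool $12,379.90 (≈ $18.9876 each)
Mar 9, sell 327: 327/652 × $12,379.90 → $6,208.93
After Mar 10: 460 on hand, pool $8,580.72 (≈ $18.6537 each)
Mar 11, sell 143: 143/460 × $8,580.72 → $2,667.48
After Mar 12: 570 on hand, pool $10,214.24 (≈ $17.9197 each)
Mar 15, sell 423: 423/570 × $10,214.24 → $7,580.04
Mar 17, sell 97: 97/147 × $2,634.20 → $1,738.21
Total COGS = $6,208.93 + $2,667.48 + $7,580.04 + $1,738.21 = $18,194.66
Ending inventory (cost pool remaining) = $895.99

Ending inventory = $895.99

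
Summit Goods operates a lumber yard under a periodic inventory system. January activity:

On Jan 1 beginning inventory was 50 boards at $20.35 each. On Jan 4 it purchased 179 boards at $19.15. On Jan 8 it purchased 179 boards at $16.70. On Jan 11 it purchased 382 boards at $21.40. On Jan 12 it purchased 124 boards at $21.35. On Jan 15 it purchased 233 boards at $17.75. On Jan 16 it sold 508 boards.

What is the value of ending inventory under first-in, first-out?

Ending inventory = $12,817.95

Jan 16, 508 sold [FIFO — oldest first]: 50 @ $20.35 + 179 @ $19.15 + 179 @ $16.70 + 100 @ $21.40 = $9,574.65
Ending inventory: 282 @ $21.40 + 124 @ $21.35 + 233 @ $17.75 = $12,817.95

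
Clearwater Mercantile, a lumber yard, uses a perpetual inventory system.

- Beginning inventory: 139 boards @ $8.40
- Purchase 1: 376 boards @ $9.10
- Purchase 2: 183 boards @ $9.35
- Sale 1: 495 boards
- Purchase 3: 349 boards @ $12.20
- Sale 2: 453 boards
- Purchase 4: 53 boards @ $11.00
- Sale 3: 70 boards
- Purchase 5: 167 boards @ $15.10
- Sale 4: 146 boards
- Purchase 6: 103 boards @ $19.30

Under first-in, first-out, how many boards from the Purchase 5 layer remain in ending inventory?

103

Sale 1 (495) [FIFO — oldest first]: 139 @ $8.40 + 356 @ $9.10 = $4,407.20
Sale 2 (453) [FIFO — oldest first]: 20 @ $9.10 + 183 @ $9.35 + 250 @ $12.20 = $4,943.05
Sale 3 (70) [FIFO — oldest first]: 70 @ $12.20 = $854.00
Sale 4 (146) [FIFO — oldest first]: 29 @ $12.20 + 53 @ $11.00 + 64 @ $15.10 = $1,903.20
Total COGS = $4,407.20 + $4,943.05 + $854.00 + $1,903.20 = $12,107.45
Ending inventory: 103 @ $15.10 + 103 @ $19.30 = $3,543.20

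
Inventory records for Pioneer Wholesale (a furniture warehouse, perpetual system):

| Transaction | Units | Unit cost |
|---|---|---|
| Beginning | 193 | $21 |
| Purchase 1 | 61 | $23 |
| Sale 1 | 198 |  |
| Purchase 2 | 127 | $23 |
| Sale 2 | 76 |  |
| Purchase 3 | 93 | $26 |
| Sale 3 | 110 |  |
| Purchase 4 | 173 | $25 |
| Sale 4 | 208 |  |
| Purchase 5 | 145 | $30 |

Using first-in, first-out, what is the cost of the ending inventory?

Sale 1 (198) [FIFO — oldest first]: 193 @ $21 + 5 @ $23 = $4,168
Sale 2 (76) [FIFO — oldest first]: 56 @ $23 + 20 @ $23 = $1,748
Sale 3 (110) [FIFO — oldest first]: 107 @ $23 + 3 @ $26 = $2,539
Sale 4 (208) [FIFO — oldest first]: 90 @ $26 + 118 @ $25 = $5,290
Total COGS = $4,168 + $1,748 + $2,539 + $5,290 = $13,745
Ending inventory: 55 @ $25 + 145 @ $30 = $5,725

Ending inventory = $5,725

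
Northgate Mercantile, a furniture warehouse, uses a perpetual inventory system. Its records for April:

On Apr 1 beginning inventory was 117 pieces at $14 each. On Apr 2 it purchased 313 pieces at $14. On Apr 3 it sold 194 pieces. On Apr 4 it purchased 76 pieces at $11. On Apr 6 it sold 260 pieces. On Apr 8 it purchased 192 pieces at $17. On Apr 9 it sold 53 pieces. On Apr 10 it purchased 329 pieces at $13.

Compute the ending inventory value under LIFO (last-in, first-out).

Apr 3, 194 sold [LIFO — newest first]: 194 @ $14 = $2,716
Apr 6, 260 sold [LIFO — newest first]: 76 @ $11 + 119 @ $14 + 65 @ $14 = $3,412
Apr 9, 53 sold [LIFO — newest first]: 53 @ $17 = $901
Total COGS = $2,716 + $3,412 + $901 = $7,029
Ending inventory: 52 @ $14 + 139 @ $17 + 329 @ $13 = $7,368

Ending inventory = $7,368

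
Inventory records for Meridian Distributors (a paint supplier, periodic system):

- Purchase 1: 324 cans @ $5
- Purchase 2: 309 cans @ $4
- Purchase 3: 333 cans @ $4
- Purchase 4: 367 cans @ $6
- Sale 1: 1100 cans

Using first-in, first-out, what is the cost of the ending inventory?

Sale 1 (1100) [FIFO — oldest first]: 324 @ $5 + 309 @ $4 + 333 @ $4 + 134 @ $6 = $4,992
Ending inventory: 233 @ $6 = $1,398

Ending inventory = $1,398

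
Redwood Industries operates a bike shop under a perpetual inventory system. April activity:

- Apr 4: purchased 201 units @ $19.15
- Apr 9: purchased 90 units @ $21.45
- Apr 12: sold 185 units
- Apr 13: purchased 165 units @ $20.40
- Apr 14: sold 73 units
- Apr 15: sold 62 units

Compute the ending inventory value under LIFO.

Ending inventory = $2,641.90

Apr 12, 185 sold [LIFO — newest first]: 90 @ $21.45 + 95 @ $19.15 = $3,749.75
Apr 14, 73 sold [LIFO — newest first]: 73 @ $20.40 = $1,489.20
Apr 15, 62 sold [LIFO — newest first]: 62 @ $20.40 = $1,264.80
Total COGS = $3,749.75 + $1,489.20 + $1,264.80 = $6,503.75
Ending inventory: 106 @ $19.15 + 30 @ $20.40 = $2,641.90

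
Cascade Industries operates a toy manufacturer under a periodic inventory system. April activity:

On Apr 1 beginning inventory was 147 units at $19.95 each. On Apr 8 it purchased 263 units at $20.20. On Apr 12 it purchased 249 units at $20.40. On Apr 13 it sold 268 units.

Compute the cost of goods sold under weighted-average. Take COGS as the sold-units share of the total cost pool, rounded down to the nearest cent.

COGS = $5,418.90

Apr 13, sell 268: 268/659 × $13,324.85 → $5,418.90
Ending inventory (cost pool remaining) = $7,905.95
Check: goods available $13,324.85 = COGS $5,418.90 + ending $7,905.95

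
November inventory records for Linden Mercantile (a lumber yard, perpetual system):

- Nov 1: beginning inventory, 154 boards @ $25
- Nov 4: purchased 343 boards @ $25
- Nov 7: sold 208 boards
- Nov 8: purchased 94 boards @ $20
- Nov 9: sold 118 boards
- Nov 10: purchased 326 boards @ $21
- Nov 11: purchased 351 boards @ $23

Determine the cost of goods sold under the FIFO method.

Nov 7, 208 sold [FIFO — oldest first]: 154 @ $25 + 54 @ $25 = $5,200
Nov 9, 118 sold [FIFO — oldest first]: 118 @ $25 = $2,950
Total COGS = $5,200 + $2,950 = $8,150
Ending inventory: 171 @ $25 + 94 @ $20 + 326 @ $21 + 351 @ $23 = $21,074

COGS = $8,150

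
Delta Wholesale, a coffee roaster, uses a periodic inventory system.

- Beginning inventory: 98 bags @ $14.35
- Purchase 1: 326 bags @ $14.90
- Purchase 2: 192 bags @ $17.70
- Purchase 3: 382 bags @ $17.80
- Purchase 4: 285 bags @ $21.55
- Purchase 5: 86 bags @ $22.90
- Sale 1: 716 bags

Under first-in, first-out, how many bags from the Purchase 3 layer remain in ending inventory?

282

Sale 1 (716) [FIFO — oldest first]: 98 @ $14.35 + 326 @ $14.90 + 192 @ $17.70 + 100 @ $17.80 = $11,442.10
Ending inventory: 282 @ $17.80 + 285 @ $21.55 + 86 @ $22.90 = $13,130.75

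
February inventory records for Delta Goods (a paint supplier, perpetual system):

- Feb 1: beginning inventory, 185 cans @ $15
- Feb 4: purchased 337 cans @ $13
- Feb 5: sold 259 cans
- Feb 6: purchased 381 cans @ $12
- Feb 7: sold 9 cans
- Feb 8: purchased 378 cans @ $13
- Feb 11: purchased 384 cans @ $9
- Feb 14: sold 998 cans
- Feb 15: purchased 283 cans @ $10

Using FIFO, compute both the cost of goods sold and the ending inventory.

Feb 5, 259 sold [FIFO — oldest first]: 185 @ $15 + 74 @ $13 = $3,737
Feb 7, 9 sold [FIFO — oldest first]: 9 @ $13 = $117
Feb 14, 998 sold [FIFO — oldest first]: 254 @ $13 + 381 @ $12 + 363 @ $13 = $12,593
Total COGS = $3,737 + $117 + $12,593 = $16,447
Ending inventory: 15 @ $13 + 384 @ $9 + 283 @ $10 = $6,481

COGS = $16,447; ending inventory = $6,481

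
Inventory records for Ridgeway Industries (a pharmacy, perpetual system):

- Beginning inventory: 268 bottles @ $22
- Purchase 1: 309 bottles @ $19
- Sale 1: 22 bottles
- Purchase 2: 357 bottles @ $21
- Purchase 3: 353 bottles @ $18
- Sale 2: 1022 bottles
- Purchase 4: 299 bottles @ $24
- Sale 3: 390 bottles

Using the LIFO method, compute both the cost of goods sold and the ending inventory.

COGS = $29,450; ending inventory = $3,344

Sale 1 (22) [LIFO — newest first]: 22 @ $19 = $418
Sale 2 (1022) [LIFO — newest first]: 353 @ $18 + 357 @ $21 + 287 @ $19 + 25 @ $22 = $19,854
Sale 3 (390) [LIFO — newest first]: 299 @ $24 + 91 @ $22 = $9,178
Total COGS = $418 + $19,854 + $9,178 = $29,450
Ending inventory: 152 @ $22 = $3,344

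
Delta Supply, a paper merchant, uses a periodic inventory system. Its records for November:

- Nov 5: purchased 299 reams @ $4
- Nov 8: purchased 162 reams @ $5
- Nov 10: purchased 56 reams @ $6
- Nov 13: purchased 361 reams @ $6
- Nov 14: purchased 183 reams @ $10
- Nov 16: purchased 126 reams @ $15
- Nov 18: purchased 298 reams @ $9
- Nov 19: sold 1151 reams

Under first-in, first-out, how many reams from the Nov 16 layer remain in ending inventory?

Nov 19, 1151 sold [FIFO — oldest first]: 299 @ $4 + 162 @ $5 + 56 @ $6 + 361 @ $6 + 183 @ $10 + 90 @ $15 = $7,688
Ending inventory: 36 @ $15 + 298 @ $9 = $3,222
Check: goods available $10,910 = COGS $7,688 + ending $3,222

36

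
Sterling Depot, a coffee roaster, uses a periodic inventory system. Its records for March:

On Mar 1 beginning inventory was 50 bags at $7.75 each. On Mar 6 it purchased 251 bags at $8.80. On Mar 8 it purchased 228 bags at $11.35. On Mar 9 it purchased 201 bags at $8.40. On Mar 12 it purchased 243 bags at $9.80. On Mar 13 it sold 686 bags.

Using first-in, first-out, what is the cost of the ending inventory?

Ending inventory = $2,751.00

Mar 13, 686 sold [FIFO — oldest first]: 50 @ $7.75 + 251 @ $8.80 + 228 @ $11.35 + 157 @ $8.40 = $6,502.90
Ending inventory: 44 @ $8.40 + 243 @ $9.80 = $2,751.00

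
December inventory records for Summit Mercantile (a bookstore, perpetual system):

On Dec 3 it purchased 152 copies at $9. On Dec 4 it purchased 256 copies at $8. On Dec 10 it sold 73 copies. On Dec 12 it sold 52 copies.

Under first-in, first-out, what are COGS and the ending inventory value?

COGS = $1,125; ending inventory = $2,291

Dec 10, 73 sold [FIFO — oldest first]: 73 @ $9 = $657
Dec 12, 52 sold [FIFO — oldest first]: 52 @ $9 = $468
Total COGS = $657 + $468 = $1,125
Ending inventory: 27 @ $9 + 256 @ $8 = $2,291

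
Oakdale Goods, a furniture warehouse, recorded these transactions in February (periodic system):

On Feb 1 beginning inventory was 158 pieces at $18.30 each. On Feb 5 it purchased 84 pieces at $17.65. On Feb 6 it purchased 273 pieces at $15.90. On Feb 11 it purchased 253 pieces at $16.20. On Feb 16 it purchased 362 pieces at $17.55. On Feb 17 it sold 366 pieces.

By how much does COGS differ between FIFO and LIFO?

$72.30

FIFO COGS: 158 @ $18.30 + 84 @ $17.65 + 124 @ $15.90 = $6,345.60
LIFO COGS: 362 @ $17.55 + 4 @ $16.20 = $6,417.90
Difference = |$6,345.60 − $6,417.90| = $72.30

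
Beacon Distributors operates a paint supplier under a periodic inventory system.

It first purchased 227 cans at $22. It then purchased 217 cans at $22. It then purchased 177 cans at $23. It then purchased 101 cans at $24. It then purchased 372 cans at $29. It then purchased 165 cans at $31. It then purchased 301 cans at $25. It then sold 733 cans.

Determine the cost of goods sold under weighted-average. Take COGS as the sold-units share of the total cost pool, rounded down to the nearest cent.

COGS = $18,649.68

Sale 1, sell 733: 733/1560 × $39,691.00 → $18,649.68
Ending inventory (cost pool remaining) = $21,041.32
Check: goods available $39,691.00 = COGS $18,649.68 + ending $21,041.32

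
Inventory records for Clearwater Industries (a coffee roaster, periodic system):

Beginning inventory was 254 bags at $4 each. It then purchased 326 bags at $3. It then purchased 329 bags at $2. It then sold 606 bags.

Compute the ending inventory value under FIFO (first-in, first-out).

Sale 1 (606) [FIFO — oldest first]: 254 @ $4 + 326 @ $3 + 26 @ $2 = $2,046
Ending inventory: 303 @ $2 = $606

Ending inventory = $606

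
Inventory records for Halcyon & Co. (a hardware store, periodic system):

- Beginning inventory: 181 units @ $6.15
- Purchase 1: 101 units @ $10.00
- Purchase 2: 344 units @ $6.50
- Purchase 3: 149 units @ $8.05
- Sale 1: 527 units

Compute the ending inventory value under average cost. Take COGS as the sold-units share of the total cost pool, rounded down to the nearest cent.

Sale 1, sell 527: 527/775 × $5,558.60 → $3,779.84
Ending inventory (cost pool remaining) = $1,778.76
Check: goods available $5,558.60 = COGS $3,779.84 + ending $1,778.76

Ending inventory = $1,778.76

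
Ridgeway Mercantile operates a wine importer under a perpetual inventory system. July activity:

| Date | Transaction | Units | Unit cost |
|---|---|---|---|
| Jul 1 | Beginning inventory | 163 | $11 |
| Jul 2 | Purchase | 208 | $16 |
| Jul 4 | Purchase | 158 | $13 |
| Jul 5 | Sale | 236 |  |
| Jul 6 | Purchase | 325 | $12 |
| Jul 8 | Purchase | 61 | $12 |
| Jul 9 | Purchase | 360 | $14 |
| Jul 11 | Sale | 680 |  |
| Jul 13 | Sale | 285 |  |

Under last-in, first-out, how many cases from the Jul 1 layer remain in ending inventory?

74

Jul 5, 236 sold [LIFO — newest first]: 158 @ $13 + 78 @ $16 = $3,302
Jul 11, 680 sold [LIFO — newest first]: 360 @ $14 + 61 @ $12 + 259 @ $12 = $8,880
Jul 13, 285 sold [LIFO — newest first]: 66 @ $12 + 130 @ $16 + 89 @ $11 = $3,851
Total COGS = $3,302 + $8,880 + $3,851 = $16,033
Ending inventory: 74 @ $11 = $814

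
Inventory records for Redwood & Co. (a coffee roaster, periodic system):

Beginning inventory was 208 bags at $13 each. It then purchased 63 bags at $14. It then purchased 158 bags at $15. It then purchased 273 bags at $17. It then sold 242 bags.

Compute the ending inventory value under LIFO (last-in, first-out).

Sale 1 (242) [LIFO — newest first]: 242 @ $17 = $4,114
Ending inventory: 208 @ $13 + 63 @ $14 + 158 @ $15 + 31 @ $17 = $6,483
Check: goods available $10,597 = COGS $4,114 + ending $6,483

Ending inventory = $6,483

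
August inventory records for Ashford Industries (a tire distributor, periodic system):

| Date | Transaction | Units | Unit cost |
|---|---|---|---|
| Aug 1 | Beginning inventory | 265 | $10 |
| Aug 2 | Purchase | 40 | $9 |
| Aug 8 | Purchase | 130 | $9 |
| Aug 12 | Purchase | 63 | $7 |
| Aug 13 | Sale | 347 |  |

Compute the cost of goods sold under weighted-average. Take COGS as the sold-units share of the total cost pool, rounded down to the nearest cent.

COGS = $3,219.85

Aug 13, sell 347: 347/498 × $4,621.00 → $3,219.85
Ending inventory (cost pool remaining) = $1,401.15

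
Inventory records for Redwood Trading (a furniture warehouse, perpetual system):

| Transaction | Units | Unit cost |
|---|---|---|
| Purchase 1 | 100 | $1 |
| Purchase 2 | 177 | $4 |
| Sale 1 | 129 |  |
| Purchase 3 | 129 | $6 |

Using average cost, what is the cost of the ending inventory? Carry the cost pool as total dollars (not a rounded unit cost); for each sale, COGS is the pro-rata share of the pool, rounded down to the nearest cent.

After Purchase 1: 100 on hand, pool $100.00 (≈ $1.0000 each)
After Purchase 2: 277 on hand, pool $808.00 (≈ $2.9170 each)
Sale 1, sell 129: 129/277 × $808.00 → $376.28
After Purchase 3: 277 on hand, pool $1,205.72 (≈ $4.3528 each)
Ending inventory (cost pool remaining) = $1,205.72

Ending inventory = $1,205.72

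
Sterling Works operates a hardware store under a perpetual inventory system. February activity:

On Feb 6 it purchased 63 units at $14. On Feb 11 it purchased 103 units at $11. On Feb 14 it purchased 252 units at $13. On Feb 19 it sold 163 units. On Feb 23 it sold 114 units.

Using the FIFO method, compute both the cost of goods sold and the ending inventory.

COGS = $3,458; ending inventory = $1,833

Feb 19, 163 sold [FIFO — oldest first]: 63 @ $14 + 100 @ $11 = $1,982
Feb 23, 114 sold [FIFO — oldest first]: 3 @ $11 + 111 @ $13 = $1,476
Total COGS = $1,982 + $1,476 = $3,458
Ending inventory: 141 @ $13 = $1,833
Check: goods available $5,291 = COGS $3,458 + ending $1,833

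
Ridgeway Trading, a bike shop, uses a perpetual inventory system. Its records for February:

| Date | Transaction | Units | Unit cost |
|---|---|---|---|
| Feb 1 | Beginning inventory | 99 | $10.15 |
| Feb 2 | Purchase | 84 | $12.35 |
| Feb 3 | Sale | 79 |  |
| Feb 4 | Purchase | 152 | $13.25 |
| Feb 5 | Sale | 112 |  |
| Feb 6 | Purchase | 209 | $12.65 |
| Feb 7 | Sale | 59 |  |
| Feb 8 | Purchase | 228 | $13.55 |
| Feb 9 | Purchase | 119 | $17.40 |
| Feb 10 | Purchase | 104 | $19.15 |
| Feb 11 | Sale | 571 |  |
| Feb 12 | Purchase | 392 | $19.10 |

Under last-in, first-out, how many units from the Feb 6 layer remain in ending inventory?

30

Feb 3, 79 sold [LIFO — newest first]: 79 @ $12.35 = $975.65
Feb 5, 112 sold [LIFO — newest first]: 112 @ $13.25 = $1,484.00
Feb 7, 59 sold [LIFO — newest first]: 59 @ $12.65 = $746.35
Feb 11, 571 sold [LIFO — newest first]: 104 @ $19.15 + 119 @ $17.40 + 228 @ $13.55 + 120 @ $12.65 = $8,669.60
Total COGS = $975.65 + $1,484.00 + $746.35 + $8,669.60 = $11,875.60
Ending inventory: 99 @ $10.15 + 5 @ $12.35 + 40 @ $13.25 + 30 @ $12.65 + 392 @ $19.10 = $9,463.30
Check: goods available $21,338.90 = COGS $11,875.60 + ending $9,463.30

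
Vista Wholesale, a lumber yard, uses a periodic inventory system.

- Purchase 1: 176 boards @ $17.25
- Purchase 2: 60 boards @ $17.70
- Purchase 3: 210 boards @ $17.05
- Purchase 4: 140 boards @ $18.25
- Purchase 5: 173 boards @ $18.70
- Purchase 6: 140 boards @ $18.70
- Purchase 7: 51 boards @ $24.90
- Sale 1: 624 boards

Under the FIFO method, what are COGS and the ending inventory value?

COGS = $10,944.10; ending inventory = $6,412.40

Sale 1 (624) [FIFO — oldest first]: 176 @ $17.25 + 60 @ $17.70 + 210 @ $17.05 + 140 @ $18.25 + 38 @ $18.70 = $10,944.10
Ending inventory: 135 @ $18.70 + 140 @ $18.70 + 51 @ $24.90 = $6,412.40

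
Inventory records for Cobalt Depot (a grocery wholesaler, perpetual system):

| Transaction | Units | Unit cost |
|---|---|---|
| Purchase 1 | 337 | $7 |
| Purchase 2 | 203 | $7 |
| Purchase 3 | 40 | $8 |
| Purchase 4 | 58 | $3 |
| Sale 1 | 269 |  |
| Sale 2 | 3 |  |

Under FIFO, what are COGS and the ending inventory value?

Sale 1 (269) [FIFO — oldest first]: 269 @ $7 = $1,883
Sale 2 (3) [FIFO — oldest first]: 3 @ $7 = $21
Total COGS = $1,883 + $21 = $1,904
Ending inventory: 65 @ $7 + 203 @ $7 + 40 @ $8 + 58 @ $3 = $2,370
Check: goods available $4,274 = COGS $1,904 + ending $2,370

COGS = $1,904; ending inventory = $2,370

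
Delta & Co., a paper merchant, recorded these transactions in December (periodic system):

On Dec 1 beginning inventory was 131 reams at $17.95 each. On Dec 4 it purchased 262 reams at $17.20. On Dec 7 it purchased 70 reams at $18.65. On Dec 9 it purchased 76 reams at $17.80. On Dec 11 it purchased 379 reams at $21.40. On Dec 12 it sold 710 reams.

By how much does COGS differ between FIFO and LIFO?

$775.35

FIFO COGS: 131 @ $17.95 + 262 @ $17.20 + 70 @ $18.65 + 76 @ $17.80 + 171 @ $21.40 = $13,175.55
LIFO COGS: 379 @ $21.40 + 76 @ $17.80 + 70 @ $18.65 + 185 @ $17.20 = $13,950.90
Difference = |$13,175.55 − $13,950.90| = $775.35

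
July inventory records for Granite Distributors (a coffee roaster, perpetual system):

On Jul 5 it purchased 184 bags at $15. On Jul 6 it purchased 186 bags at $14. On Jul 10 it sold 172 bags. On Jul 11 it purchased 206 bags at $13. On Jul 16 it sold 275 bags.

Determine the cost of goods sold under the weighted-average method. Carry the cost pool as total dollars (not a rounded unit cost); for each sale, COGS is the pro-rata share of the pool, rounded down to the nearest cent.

COGS = $6,270.33

After Jul 5: 184 on hand, pool $2,760.00 (≈ $15.0000 each)
After Jul 6: 370 on hand, pool $5,364.00 (≈ $14.4973 each)
Jul 10, sell 172: 172/370 × $5,364.00 → $2,493.53
After Jul 11: 404 on hand, pool $5,548.47 (≈ $13.7338 each)
Jul 16, sell 275: 275/404 × $5,548.47 → $3,776.80
Total COGS = $2,493.53 + $3,776.80 = $6,270.33
Ending inventory (cost pool remaining) = $1,771.67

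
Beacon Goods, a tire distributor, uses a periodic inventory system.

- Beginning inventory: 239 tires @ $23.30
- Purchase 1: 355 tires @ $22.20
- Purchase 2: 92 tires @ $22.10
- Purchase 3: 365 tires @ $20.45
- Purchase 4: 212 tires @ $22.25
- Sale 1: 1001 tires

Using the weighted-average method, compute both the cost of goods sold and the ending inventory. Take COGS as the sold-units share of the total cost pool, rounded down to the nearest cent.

COGS = $21,925.42; ending inventory = $5,738.73

Sale 1, sell 1001: 1001/1263 × $27,664.15 → $21,925.42
Ending inventory (cost pool remaining) = $5,738.73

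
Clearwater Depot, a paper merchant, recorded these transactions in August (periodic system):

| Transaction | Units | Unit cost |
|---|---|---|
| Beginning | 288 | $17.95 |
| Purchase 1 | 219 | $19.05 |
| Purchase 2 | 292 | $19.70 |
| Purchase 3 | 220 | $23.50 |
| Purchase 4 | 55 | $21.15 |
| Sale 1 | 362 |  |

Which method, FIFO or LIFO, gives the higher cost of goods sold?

LIFO

FIFO COGS: 288 @ $17.95 + 74 @ $19.05 = $6,579.30
LIFO COGS: 55 @ $21.15 + 220 @ $23.50 + 87 @ $19.70 = $8,047.15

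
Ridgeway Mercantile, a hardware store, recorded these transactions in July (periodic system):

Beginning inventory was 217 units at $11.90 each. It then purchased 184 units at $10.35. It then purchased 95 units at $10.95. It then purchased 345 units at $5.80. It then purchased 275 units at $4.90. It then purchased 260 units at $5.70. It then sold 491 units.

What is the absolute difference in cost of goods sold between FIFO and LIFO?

FIFO COGS: 217 @ $11.90 + 184 @ $10.35 + 90 @ $10.95 = $5,472.20
LIFO COGS: 260 @ $5.70 + 231 @ $4.90 = $2,613.90
Difference = |$5,472.20 − $2,613.90| = $2,858.30

$2,858.30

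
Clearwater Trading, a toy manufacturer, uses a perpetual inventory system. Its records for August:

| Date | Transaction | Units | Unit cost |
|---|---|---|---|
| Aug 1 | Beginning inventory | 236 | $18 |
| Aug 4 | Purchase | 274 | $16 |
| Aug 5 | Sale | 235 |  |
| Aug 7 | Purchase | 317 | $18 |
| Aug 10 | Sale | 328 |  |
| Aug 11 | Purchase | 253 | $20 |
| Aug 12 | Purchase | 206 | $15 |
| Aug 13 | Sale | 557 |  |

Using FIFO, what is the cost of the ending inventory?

Aug 5, 235 sold [FIFO — oldest first]: 235 @ $18 = $4,230
Aug 10, 328 sold [FIFO — oldest first]: 1 @ $18 + 274 @ $16 + 53 @ $18 = $5,356
Aug 13, 557 sold [FIFO — oldest first]: 264 @ $18 + 253 @ $20 + 40 @ $15 = $10,412
Total COGS = $4,230 + $5,356 + $10,412 = $19,998
Ending inventory: 166 @ $15 = $2,490

Ending inventory = $2,490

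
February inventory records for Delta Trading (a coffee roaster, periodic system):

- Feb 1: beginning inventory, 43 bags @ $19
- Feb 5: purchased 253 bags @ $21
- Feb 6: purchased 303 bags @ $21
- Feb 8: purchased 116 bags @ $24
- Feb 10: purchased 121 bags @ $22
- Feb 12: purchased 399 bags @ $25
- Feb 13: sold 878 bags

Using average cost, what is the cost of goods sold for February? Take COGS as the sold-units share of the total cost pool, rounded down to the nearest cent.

Feb 13, sell 878: 878/1235 × $27,914.00 → $19,844.93
Ending inventory (cost pool remaining) = $8,069.07
Check: goods available $27,914.00 = COGS $19,844.93 + ending $8,069.07

COGS = $19,844.93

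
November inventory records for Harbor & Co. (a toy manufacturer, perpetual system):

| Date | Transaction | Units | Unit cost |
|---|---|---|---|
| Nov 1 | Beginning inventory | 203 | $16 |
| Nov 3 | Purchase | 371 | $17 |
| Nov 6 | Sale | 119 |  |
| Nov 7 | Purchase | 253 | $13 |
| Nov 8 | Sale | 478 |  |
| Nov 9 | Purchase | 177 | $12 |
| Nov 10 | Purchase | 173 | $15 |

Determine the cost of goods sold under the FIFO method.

Nov 6, 119 sold [FIFO — oldest first]: 119 @ $16 = $1,904
Nov 8, 478 sold [FIFO — oldest first]: 84 @ $16 + 371 @ $17 + 23 @ $13 = $7,950
Total COGS = $1,904 + $7,950 = $9,854
Ending inventory: 230 @ $13 + 177 @ $12 + 173 @ $15 = $7,709

COGS = $9,854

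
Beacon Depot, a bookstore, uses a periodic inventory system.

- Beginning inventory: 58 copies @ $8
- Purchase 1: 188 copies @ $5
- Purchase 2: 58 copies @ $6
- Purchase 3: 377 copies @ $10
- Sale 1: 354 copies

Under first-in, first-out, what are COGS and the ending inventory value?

Sale 1 (354) [FIFO — oldest first]: 58 @ $8 + 188 @ $5 + 58 @ $6 + 50 @ $10 = $2,252
Ending inventory: 327 @ $10 = $3,270
Check: goods available $5,522 = COGS $2,252 + ending $3,270

COGS = $2,252; ending inventory = $3,270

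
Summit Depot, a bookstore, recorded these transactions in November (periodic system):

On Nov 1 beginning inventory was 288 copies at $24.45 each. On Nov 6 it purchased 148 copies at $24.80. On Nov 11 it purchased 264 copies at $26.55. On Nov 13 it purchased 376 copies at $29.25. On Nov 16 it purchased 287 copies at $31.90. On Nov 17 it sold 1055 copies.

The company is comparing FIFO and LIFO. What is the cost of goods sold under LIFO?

COGS = $30,336.90

FIFO COGS: 288 @ $24.45 + 148 @ $24.80 + 264 @ $26.55 + 355 @ $29.25 = $28,104.95
LIFO COGS: 287 @ $31.90 + 376 @ $29.25 + 264 @ $26.55 + 128 @ $24.80 = $30,336.90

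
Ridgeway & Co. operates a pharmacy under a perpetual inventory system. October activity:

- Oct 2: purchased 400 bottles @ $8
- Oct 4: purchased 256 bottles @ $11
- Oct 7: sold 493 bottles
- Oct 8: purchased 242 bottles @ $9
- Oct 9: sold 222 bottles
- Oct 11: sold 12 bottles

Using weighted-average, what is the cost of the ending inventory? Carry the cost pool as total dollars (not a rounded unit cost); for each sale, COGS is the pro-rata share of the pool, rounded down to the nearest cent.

After Oct 2: 400 on hand, pool $3,200.00 (≈ $8.0000 each)
After Oct 4: 656 on hand, pool $6,016.00 (≈ $9.1707 each)
Oct 7, sell 493: 493/656 × $6,016.00 → $4,521.17
After Oct 8: 405 on hand, pool $3,672.83 (≈ $9.0687 each)
Oct 9, sell 222: 222/405 × $3,672.83 → $2,013.25
Oct 11, sell 12: 12/183 × $1,659.58 → $108.82
Total COGS = $4,521.17 + $2,013.25 + $108.82 = $6,643.24
Ending inventory (cost pool remaining) = $1,550.76
Check: goods available $8,194.00 = COGS $6,643.24 + ending $1,550.76

Ending inventory = $1,550.76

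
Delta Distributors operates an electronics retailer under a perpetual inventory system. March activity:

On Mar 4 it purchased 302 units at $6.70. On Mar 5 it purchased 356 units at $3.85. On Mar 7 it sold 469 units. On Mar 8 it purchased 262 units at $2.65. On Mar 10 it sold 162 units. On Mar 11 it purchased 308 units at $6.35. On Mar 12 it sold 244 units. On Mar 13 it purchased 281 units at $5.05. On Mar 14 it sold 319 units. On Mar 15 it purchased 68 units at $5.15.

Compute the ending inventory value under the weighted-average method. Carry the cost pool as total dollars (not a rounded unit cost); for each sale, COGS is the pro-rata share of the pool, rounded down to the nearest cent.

After Mar 4: 302 on hand, pool $2,023.40 (≈ $6.7000 each)
After Mar 5: 658 on hand, pool $3,394.00 (≈ $5.1581 each)
Mar 7, sell 469: 469/658 × $3,394.00 → $2,419.12
After Mar 8: 451 on hand, pool $1,669.18 (≈ $3.7011 each)
Mar 10, sell 162: 162/451 × $1,669.18 → $599.57
After Mar 11: 597 on hand, pool $3,025.41 (≈ $5.0677 each)
Mar 12, sell 244: 244/597 × $3,025.41 → $1,236.51
After Mar 13: 634 on hand, pool $3,207.95 (≈ $5.0599 each)
Mar 14, sell 319: 319/634 × $3,207.95 → $1,614.09
After Mar 15: 383 on hand, pool $1,944.06 (≈ $5.0759 each)
Total COGS = $2,419.12 + $599.57 + $1,236.51 + $1,614.09 = $5,869.29
Ending inventory (cost pool remaining) = $1,944.06

Ending inventory = $1,944.06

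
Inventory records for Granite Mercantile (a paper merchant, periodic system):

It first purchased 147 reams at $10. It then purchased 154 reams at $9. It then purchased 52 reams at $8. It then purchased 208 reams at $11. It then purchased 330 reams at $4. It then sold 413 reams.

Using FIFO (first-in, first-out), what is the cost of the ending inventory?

Sale 1 (413) [FIFO — oldest first]: 147 @ $10 + 154 @ $9 + 52 @ $8 + 60 @ $11 = $3,932
Ending inventory: 148 @ $11 + 330 @ $4 = $2,948
Check: goods available $6,880 = COGS $3,932 + ending $2,948

Ending inventory = $2,948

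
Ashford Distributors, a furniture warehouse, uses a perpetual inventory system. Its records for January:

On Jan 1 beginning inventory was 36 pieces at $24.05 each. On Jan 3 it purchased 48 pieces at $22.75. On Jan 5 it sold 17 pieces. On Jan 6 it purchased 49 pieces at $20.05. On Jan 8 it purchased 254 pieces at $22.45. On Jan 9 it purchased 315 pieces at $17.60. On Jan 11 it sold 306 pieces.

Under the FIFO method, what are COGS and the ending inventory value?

COGS = $7,205.75; ending inventory = $6,980.80

Jan 5, 17 sold [FIFO — oldest first]: 17 @ $24.05 = $408.85
Jan 11, 306 sold [FIFO — oldest first]: 19 @ $24.05 + 48 @ $22.75 + 49 @ $20.05 + 190 @ $22.45 = $6,796.90
Total COGS = $408.85 + $6,796.90 = $7,205.75
Ending inventory: 64 @ $22.45 + 315 @ $17.60 = $6,980.80
Check: goods available $14,186.55 = COGS $7,205.75 + ending $6,980.80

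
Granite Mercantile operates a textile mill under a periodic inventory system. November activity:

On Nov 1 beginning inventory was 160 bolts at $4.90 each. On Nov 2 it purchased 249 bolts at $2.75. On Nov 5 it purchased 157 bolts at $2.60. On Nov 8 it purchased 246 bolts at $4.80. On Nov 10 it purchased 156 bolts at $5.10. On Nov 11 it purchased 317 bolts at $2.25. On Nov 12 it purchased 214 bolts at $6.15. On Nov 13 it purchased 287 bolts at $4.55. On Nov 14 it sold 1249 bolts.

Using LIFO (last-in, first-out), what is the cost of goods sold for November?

COGS = $5,387.00

Nov 14, 1249 sold [LIFO — newest first]: 287 @ $4.55 + 214 @ $6.15 + 317 @ $2.25 + 156 @ $5.10 + 246 @ $4.80 + 29 @ $2.60 = $5,387.00
Ending inventory: 160 @ $4.90 + 249 @ $2.75 + 128 @ $2.60 = $1,801.55
Check: goods available $7,188.55 = COGS $5,387.00 + ending $1,801.55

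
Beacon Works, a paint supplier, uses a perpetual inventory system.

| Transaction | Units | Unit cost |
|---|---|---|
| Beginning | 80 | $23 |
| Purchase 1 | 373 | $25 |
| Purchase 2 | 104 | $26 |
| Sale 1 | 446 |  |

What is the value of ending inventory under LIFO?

Ending inventory = $2,615

Sale 1 (446) [LIFO — newest first]: 104 @ $26 + 342 @ $25 = $11,254
Ending inventory: 80 @ $23 + 31 @ $25 = $2,615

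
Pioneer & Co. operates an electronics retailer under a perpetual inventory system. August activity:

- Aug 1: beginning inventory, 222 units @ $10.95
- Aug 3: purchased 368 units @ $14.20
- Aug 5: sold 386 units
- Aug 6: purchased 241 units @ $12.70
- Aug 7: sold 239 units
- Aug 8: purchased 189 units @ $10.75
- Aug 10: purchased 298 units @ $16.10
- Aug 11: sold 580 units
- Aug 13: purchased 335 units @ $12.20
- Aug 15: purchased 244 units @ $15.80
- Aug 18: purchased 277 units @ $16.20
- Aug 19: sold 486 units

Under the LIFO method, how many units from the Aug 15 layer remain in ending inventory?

35

Aug 5, 386 sold [LIFO — newest first]: 368 @ $14.20 + 18 @ $10.95 = $5,422.70
Aug 7, 239 sold [LIFO — newest first]: 239 @ $12.70 = $3,035.30
Aug 11, 580 sold [LIFO — newest first]: 298 @ $16.10 + 189 @ $10.75 + 2 @ $12.70 + 91 @ $10.95 = $7,851.40
Aug 19, 486 sold [LIFO — newest first]: 277 @ $16.20 + 209 @ $15.80 = $7,789.60
Total COGS = $5,422.70 + $3,035.30 + $7,851.40 + $7,789.60 = $24,099.00
Ending inventory: 113 @ $10.95 + 335 @ $12.20 + 35 @ $15.80 = $5,877.35
Check: goods available $29,976.35 = COGS $24,099.00 + ending $5,877.35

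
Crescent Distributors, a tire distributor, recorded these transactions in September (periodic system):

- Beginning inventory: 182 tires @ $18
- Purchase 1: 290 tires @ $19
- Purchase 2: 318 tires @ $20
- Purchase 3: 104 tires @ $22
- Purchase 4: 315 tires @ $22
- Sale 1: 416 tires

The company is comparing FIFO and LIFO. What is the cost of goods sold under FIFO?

FIFO COGS: 182 @ $18 + 234 @ $19 = $7,722
LIFO COGS: 315 @ $22 + 101 @ $22 = $9,152

COGS = $7,722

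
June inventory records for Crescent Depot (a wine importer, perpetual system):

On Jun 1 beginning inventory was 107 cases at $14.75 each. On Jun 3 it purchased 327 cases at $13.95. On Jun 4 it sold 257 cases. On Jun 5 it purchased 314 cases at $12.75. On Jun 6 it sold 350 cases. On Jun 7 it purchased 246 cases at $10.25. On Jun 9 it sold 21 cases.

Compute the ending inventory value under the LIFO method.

Ending inventory = $4,358.80

Jun 4, 257 sold [LIFO — newest first]: 257 @ $13.95 = $3,585.15
Jun 6, 350 sold [LIFO — newest first]: 314 @ $12.75 + 36 @ $13.95 = $4,505.70
Jun 9, 21 sold [LIFO — newest first]: 21 @ $10.25 = $215.25
Total COGS = $3,585.15 + $4,505.70 + $215.25 = $8,306.10
Ending inventory: 107 @ $14.75 + 34 @ $13.95 + 225 @ $10.25 = $4,358.80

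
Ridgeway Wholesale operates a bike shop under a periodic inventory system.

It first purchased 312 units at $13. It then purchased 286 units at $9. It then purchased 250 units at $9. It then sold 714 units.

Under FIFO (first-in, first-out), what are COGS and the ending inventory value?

Sale 1 (714) [FIFO — oldest first]: 312 @ $13 + 286 @ $9 + 116 @ $9 = $7,674
Ending inventory: 134 @ $9 = $1,206
Check: goods available $8,880 = COGS $7,674 + ending $1,206

COGS = $7,674; ending inventory = $1,206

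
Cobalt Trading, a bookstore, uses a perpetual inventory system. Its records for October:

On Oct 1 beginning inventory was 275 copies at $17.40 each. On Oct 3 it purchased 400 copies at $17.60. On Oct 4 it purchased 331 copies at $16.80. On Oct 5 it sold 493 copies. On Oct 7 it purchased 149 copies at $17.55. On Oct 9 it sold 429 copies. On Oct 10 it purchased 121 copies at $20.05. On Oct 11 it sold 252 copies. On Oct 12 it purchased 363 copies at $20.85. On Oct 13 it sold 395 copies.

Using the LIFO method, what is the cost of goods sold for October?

COGS = $28,777.35

Oct 5, 493 sold [LIFO — newest first]: 331 @ $16.80 + 162 @ $17.60 = $8,412.00
Oct 9, 429 sold [LIFO — newest first]: 149 @ $17.55 + 238 @ $17.60 + 42 @ $17.40 = $7,534.55
Oct 11, 252 sold [LIFO — newest first]: 121 @ $20.05 + 131 @ $17.40 = $4,705.45
Oct 13, 395 sold [LIFO — newest first]: 363 @ $20.85 + 32 @ $17.40 = $8,125.35
Total COGS = $8,412.00 + $7,534.55 + $4,705.45 + $8,125.35 = $28,777.35
Ending inventory: 70 @ $17.40 = $1,218.00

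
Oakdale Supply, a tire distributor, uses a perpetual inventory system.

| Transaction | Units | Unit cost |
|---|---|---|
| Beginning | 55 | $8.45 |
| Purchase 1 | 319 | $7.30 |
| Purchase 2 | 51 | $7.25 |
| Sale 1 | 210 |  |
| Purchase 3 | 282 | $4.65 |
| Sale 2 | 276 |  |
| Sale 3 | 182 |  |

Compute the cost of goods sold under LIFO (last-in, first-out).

COGS = $4,144.95

Sale 1 (210) [LIFO — newest first]: 51 @ $7.25 + 159 @ $7.30 = $1,530.45
Sale 2 (276) [LIFO — newest first]: 276 @ $4.65 = $1,283.40
Sale 3 (182) [LIFO — newest first]: 6 @ $4.65 + 160 @ $7.30 + 16 @ $8.45 = $1,331.10
Total COGS = $1,530.45 + $1,283.40 + $1,331.10 = $4,144.95
Ending inventory: 39 @ $8.45 = $329.55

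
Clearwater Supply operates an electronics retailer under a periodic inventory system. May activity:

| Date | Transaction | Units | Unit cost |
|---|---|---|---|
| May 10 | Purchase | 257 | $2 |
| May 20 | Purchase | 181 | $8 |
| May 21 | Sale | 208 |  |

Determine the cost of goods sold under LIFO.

COGS = $1,502

May 21, 208 sold [LIFO — newest first]: 181 @ $8 + 27 @ $2 = $1,502
Ending inventory: 230 @ $2 = $460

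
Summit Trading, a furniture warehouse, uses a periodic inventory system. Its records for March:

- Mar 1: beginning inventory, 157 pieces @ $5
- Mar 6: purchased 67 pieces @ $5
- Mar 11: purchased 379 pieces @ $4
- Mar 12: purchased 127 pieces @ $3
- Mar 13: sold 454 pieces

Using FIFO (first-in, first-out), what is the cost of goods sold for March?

Mar 13, 454 sold [FIFO — oldest first]: 157 @ $5 + 67 @ $5 + 230 @ $4 = $2,040
Ending inventory: 149 @ $4 + 127 @ $3 = $977
Check: goods available $3,017 = COGS $2,040 + ending $977

COGS = $2,040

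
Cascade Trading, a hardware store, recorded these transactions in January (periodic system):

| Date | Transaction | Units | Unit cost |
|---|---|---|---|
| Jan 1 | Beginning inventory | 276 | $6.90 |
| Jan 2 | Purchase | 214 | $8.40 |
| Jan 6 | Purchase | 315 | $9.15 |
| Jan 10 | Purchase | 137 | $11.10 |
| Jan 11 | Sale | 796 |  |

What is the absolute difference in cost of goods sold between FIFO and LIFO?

$595.65

FIFO COGS: 276 @ $6.90 + 214 @ $8.40 + 306 @ $9.15 = $6,501.90
LIFO COGS: 137 @ $11.10 + 315 @ $9.15 + 214 @ $8.40 + 130 @ $6.90 = $7,097.55
Difference = |$6,501.90 − $7,097.55| = $595.65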